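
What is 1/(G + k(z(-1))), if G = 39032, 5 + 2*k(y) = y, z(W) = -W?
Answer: 1/39030 ≈ 2.5621e-5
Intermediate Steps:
k(y) = -5/2 + y/2
1/(G + k(z(-1))) = 1/(39032 + (-5/2 + (-1*(-1))/2)) = 1/(39032 + (-5/2 + (1/2)*1)) = 1/(39032 + (-5/2 + 1/2)) = 1/(39032 - 2) = 1/39030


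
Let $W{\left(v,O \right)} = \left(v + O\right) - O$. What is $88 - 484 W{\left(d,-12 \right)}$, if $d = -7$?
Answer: $3476$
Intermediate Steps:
$W{\left(v,O \right)} = v$ ($W{\left(v,O \right)} = \left(O + v\right) - O = v$)
$88 - 484 W{\left(d,-12 \right)} = 88 - -3388 = 88 + 3388 = 3476$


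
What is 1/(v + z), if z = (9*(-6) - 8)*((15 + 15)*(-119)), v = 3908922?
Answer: 1/4130262 ≈ 2.4212e-7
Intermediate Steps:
z = 221340 (z = (-54 - 8)*(30*(-119)) = -62*(-3570) = 221340)
1/(v + z) = 1/(3908922 + 221340) = 1/4130262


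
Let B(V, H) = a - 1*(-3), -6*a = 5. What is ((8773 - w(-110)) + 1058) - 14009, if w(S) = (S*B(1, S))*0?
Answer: -4178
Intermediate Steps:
a = -⅚ (a = -⅙*5 = -⅚ ≈ -0.83333)
B(V, H) = 13/6 (B(V, H) = -⅚ - 1*(-3) = -⅚ + 3 = 13/6)
w(S) = 0 (w(S) = (S*(13/6))*0 = (13*S/6)*0 = 0)
((8773 - w(-110)) + 1058) - 14009 = ((8773 - 1*0) + 1058) - 14009 = ((8773 + 0) + 1058) - 14009 = (8773 + 1058) - 14009 = 9831 - 14009 = -4178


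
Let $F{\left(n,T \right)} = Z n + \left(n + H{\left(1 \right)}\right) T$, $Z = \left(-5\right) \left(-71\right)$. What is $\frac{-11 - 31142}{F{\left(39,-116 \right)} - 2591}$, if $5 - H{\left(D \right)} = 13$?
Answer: $- \frac{31153}{7658} \approx -4.068$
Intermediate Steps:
$Z = 355$
$H{\left(D \right)} = -8$ ($H{\left(D \right)} = 5 - 13 = -8$)
$F{\left(n,T \right)} = 355 n + T \left(-8 + n\right)$ ($F{\left(n,T \right)} = 355 n + \left(n - 8\right) T = 355 n + \left(-8 + n\right) T = 355 n + T \left(-8 + n\right)$)
$\frac{-11 - 31142}{F{\left(39,-116 \right)} - 2591} = \frac{-11 - 31142}{\left(\left(-8\right) \left(-116\right) + 355 \cdot 39 - 4524\right) - 2591} = - \frac{31153}{\left(928 + 13845 - 4524\right) - 2591} = - \frac{31153}{10249 - 2591} = - \frac{31153}{7658}$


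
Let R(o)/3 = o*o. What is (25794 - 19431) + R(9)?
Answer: 6606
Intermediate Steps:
R(o) = 3*o² (R(o) = 3*(o*o) = 3*o²)
(25794 - 19431) + R(9) = (25794 - 19431) + 3*9² = 6363 + 3*81 = 6363 + 243 = 6606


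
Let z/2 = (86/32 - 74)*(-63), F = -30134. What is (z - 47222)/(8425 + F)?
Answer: 305893/173672 ≈ 1.7613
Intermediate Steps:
z = 71883/8 (z = 2*((86/32 - 74)*(-63)) = 2*((86*(1/32) - 74)*(-63)) = 2*((43/16 - 74)*(-63)) = 2*(-1141/16*(-63)) = 2*(71883/16) = 71883/8 ≈ 8985.4)
(z - 47222)/(8425 + F) = (71883/8 - 47222)/(8425 - 30134) = -305893/8/(-21709) = -305893/8*(-1/21709) = 305893/173672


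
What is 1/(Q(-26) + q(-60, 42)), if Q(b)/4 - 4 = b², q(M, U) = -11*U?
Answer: 1/2258 ≈ 0.00044287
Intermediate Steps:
Q(b) = 16 + 4*b²
1/(Q(-26) + q(-60, 42)) = 1/((16 + 4*(-26)²) - 11*42) = 1/((16 + 4*676) - 462) = 1/((16 + 2704) - 462) = 1/(2720 - 462) = 1/2258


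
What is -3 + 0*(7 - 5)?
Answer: -3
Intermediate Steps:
-3 + 0*(7 - 5) = -3 + 0*2 = -3 + 0 = -3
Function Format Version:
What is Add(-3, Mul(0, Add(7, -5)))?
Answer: -3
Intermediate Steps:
Add(-3, Mul(0, Add(7, -5))) = Add(-3, Mul(0, 2)) = Add(-3, 0) = -3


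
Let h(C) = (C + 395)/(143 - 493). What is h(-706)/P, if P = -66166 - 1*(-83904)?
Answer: 311/6208300 ≈ 5.0094e-5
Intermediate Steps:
P = 17738 (P = -66166 + 83904 = 17738)
h(C) = -79/70 - C/350 (h(C) = (395 + C)/(-350) = (395 + C)*(-1/350) = -79/70 - C/350)
h(-706)/P = (-79/70 - 1/350*(-706))/17738 = (-79/70 + 353/175)*(1/17738) = (311/350)*(1/17738) = 311/6208300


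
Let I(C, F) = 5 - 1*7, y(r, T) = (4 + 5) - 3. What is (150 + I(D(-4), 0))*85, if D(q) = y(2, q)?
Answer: 12580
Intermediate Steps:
y(r, T) = 6 (y(r, T) = 9 - 3 = 6)
D(q) = 6
I(C, F) = -2 (I(C, F) = 5 - 7 = -2)
(150 + I(D(-4), 0))*85 = (150 - 2)*85 = 148*85 = 12580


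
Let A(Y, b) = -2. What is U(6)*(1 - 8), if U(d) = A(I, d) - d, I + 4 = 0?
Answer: 56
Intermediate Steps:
I = -4 (I = -4 + 0 = -4)
U(d) = -2 - d
U(6)*(1 - 8) = (-2 - 1*6)*(1 - 8) = (-2 - 6)*(-7) = -8*(-7) = 56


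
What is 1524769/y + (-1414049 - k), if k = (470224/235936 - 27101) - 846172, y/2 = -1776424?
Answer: -745566893088983/1378692016 ≈ -5.4078e+5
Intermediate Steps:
y = -3552848 (y = 2*(-1776424) = -3552848)
k = -12877254269/14746 (k = (470224*(1/235936) - 27101) - 846172 = (29389/14746 - 27101) - 846172 = -399601957/14746 - 846172 = -12877254269/14746 ≈ -8.7327e+5)
1524769/y + (-1414049 - k) = 1524769/(-3552848) + (-1414049 - 1*(-12877254269/14746)) = 1524769*(-1/3552848) + (-1414049 + 12877254269/14746) = -80251/186992 - 7974312285/14746 = -745566893088983/1378692016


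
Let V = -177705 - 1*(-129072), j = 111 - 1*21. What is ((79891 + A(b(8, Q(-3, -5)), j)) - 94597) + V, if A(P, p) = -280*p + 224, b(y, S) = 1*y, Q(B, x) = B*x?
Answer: -88315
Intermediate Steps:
b(y, S) = y
j = 90 (j = 111 - 21 = 90)
A(P, p) = 224 - 280*p
V = -48633 (V = -177705 + 129072 = -48633)
((79891 + A(b(8, Q(-3, -5)), j)) - 94597) + V = ((79891 + (224 - 280*90)) - 94597) - 48633 = ((79891 + (224 - 25200)) - 94597) - 48633 = ((79891 - 24976) - 94597) - 48633 = (54915 - 94597) - 48633 = -39682 - 48633 = -88315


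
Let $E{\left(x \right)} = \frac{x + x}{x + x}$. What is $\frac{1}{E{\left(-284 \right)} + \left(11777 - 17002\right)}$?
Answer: $- \frac{1}{5224} \approx -0.00019142$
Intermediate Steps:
$E{\left(x \right)} = 1$ ($E{\left(x \right)} = \frac{2 x}{2 x} = 2 x \frac{1}{2 x} = 1$)
$\frac{1}{E{\left(-284 \right)} + \left(11777 - 17002\right)} = \frac{1}{1 + \left(11777 - 17002\right)} = \frac{1}{1 - 5225} = \frac{1}{-5224} = - \frac{1}{5224}$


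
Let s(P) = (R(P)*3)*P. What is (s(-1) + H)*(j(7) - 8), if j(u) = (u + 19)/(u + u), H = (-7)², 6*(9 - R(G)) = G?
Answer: -1849/14 ≈ -132.07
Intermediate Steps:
R(G) = 9 - G/6
H = 49
j(u) = (19 + u)/(2*u) (j(u) = (19 + u)/((2*u)) = (19 + u)*(1/(2*u)) = (19 + u)/(2*u))
s(P) = P*(27 - P/2) (s(P) = ((9 - P/6)*3)*P = (27 - P/2)*P = P*(27 - P/2))
(s(-1) + H)*(j(7) - 8) = ((½)*(-1)*(54 - 1*(-1)) + 49)*((½)*(19 + 7)/7 - 8) = ((½)*(-1)*(54 + 1) + 49)*((½)*(⅐)*26 - 8) = ((½)*(-1)*55 + 49)*(13/7 - 8) = (-55/2 + 49)*(-43/7) = (43/2)*(-43/7) = -1849/14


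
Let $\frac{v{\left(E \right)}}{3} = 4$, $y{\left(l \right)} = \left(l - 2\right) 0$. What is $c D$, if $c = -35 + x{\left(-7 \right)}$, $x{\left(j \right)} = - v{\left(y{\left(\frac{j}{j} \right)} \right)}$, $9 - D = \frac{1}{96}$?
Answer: $- \frac{40561}{96} \approx -422.51$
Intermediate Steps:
$y{\left(l \right)} = 0$ ($y{\left(l \right)} = \left(-2 + l\right) 0 = 0$)
$D = \frac{863}{96}$ ($D = 9 - \frac{1}{96} = \frac{863}{96} \approx 8.9896$)
$v{\left(E \right)} = 12$ ($v{\left(E \right)} = 3 \cdot 4 = 12$)
$x{\left(j \right)} = -12$ ($x{\left(j \right)} = \left(-1\right) 12 = -12$)
$c = -47$ ($c = -35 - 12 = -47$)
$c D = \left(-47\right) \frac{863}{96} = - \frac{40561}{96}$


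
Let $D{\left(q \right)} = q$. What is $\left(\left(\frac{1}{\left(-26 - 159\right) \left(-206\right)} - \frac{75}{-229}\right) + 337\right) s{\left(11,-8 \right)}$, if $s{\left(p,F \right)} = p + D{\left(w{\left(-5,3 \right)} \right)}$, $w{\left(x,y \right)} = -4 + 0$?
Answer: $\frac{20607450563}{8727190} \approx 2361.3$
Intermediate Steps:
$w{\left(x,y \right)} = -4$
$s{\left(p,F \right)} = -4 + p$ ($s{\left(p,F \right)} = p - 4 = -4 + p$)
$\left(\left(\frac{1}{\left(-26 - 159\right) \left(-206\right)} - \frac{75}{-229}\right) + 337\right) s{\left(11,-8 \right)} = \left(\left(\frac{1}{\left(-26 - 159\right) \left(-206\right)} - \frac{75}{-229}\right) + 337\right) \left(-4 + 11\right) = \left(\left(\frac{1}{-185} \left(- \frac{1}{206}\right) - - \frac{75}{229}\right) + 337\right) 7 = \left(\left(\left(- \frac{1}{185}\right) \left(- \frac{1}{206}\right) + \frac{75}{229}\right) + 337\right) 7 = \left(\left(\frac{1}{38110} + \frac{75}{229}\right) + 337\right) 7 = \left(\frac{2858479}{8727190} + 337\right) 7 = \frac{2943921509}{8727190} \cdot 7 = \frac{20607450563}{8727190}$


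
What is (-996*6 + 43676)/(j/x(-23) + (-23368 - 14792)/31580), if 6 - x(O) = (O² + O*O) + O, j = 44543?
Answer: -61254620700/72296729 ≈ -847.27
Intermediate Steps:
x(O) = 6 - O - 2*O² (x(O) = 6 - ((O² + O*O) + O) = 6 - ((O² + O²) + O) = 6 - (2*O² + O) = 6 - (O + 2*O²) = 6 + (-O - 2*O²) = 6 - O - 2*O²)
(-996*6 + 43676)/(j/x(-23) + (-23368 - 14792)/31580) = (-996*6 + 43676)/(44543/(6 - 1*(-23) - 2*(-23)²) + (-23368 - 14792)/31580) = (-5976 + 43676)/(44543/(6 + 23 - 2*529) - 38160*1/31580) = 37700/(44543/(6 + 23 - 1058) - 1908/1579) = 37700/(44543/(-1029) - 1908/1579) = 37700/(44543*(-1/1029) - 1908/1579) = 37700/(-44543/1029 - 1908/1579) = 37700/(-72296729/1624791) = 37700*(-1624791/72296729) = -61254620700/72296729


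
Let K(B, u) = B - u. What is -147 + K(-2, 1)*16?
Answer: -195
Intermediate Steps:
-147 + K(-2, 1)*16 = -147 + (-2 - 1*1)*16 = -147 + (-2 - 1)*16 = -147 - 3*16 = -147 - 48 = -195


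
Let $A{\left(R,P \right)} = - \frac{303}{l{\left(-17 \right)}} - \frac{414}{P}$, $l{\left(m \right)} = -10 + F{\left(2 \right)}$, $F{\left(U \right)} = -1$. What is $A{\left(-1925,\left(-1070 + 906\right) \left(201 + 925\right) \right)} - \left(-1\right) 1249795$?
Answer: $\frac{1269384770213}{1015652} \approx 1.2498 \cdot 10^{6}$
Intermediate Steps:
$l{\left(m \right)} = -11$ ($l{\left(m \right)} = -10 - 1 = -11$)
$A{\left(R,P \right)} = \frac{303}{11} - \frac{414}{P}$ ($A{\left(R,P \right)} = - \frac{303}{-11} - \frac{414}{P} = \left(-303\right) \left(- \frac{1}{11}\right) - \frac{414}{P} = \frac{303}{11} - \frac{414}{P}$)
$A{\left(-1925,\left(-1070 + 906\right) \left(201 + 925\right) \right)} - \left(-1\right) 1249795 = \left(\frac{303}{11} - \frac{414}{\left(-1070 + 906\right) \left(201 + 925\right)}\right) - \left(-1\right) 1249795 = \left(\frac{303}{11} - \frac{414}{\left(-164\right) 1126}\right) - -1249795 = \left(\frac{303}{11} - \frac{414}{-184664}\right) + 1249795 = \left(\frac{303}{11} - - \frac{207}{92332}\right) + 1249795 = \left(\frac{303}{11} + \frac{207}{92332}\right) + 1249795 = \frac{27978873}{1015652} + 1249795 = \frac{1269384770213}{1015652}$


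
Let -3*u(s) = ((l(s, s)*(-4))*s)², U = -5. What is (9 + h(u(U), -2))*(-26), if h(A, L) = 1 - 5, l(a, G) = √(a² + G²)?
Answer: -130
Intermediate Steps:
l(a, G) = √(G² + a²)
u(s) = -32*s⁴/3
h(A, L) = -4
(9 + h(u(U), -2))*(-26) = (9 - 4)*(-26) = 5*(-26) = -130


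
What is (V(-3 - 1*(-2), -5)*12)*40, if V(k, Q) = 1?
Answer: 480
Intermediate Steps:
(V(-3 - 1*(-2), -5)*12)*40 = (1*12)*40 = 12*40 = 480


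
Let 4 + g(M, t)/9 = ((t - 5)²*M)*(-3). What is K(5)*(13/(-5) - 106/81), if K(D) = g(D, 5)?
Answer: 6332/45 ≈ 140.71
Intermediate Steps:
g(M, t) = -36 - 27*M*(-5 + t)² (g(M, t) = -36 + 9*(((t - 5)²*M)*(-3)) = -36 + 9*(((-5 + t)²*M)*(-3)) = -36 + 9*((M*(-5 + t)²)*(-3)) = -36 + 9*(-3*M*(-5 + t)²) = -36 - 27*M*(-5 + t)²)
K(D) = -36 (K(D) = -36 - 27*D*(-5 + 5)² = -36 - 27*D*0² = -36 - 27*D*0 = -36 + 0 = -36)
K(5)*(13/(-5) - 106/81) = -36*(13/(-5) - 106/81) = -36*(13*(-⅕) - 106*1/81) = -36*(-13/5 - 106/81) = -36*(-1583/405) = 6332/45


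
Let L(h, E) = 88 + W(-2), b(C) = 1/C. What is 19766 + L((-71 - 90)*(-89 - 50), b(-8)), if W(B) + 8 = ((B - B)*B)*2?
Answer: 19846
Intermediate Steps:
W(B) = -8 (W(B) = -8 + ((B - B)*B)*2 = -8 + (0*B)*2 = -8 + 0*2 = -8 + 0 = -8)
L(h, E) = 80 (L(h, E) = 88 - 8 = 80)
19766 + L((-71 - 90)*(-89 - 50), b(-8)) = 19766 + 80 = 19846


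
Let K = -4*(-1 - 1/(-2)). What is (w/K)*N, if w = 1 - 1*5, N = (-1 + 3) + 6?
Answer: -16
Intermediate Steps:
N = 8 (N = 2 + 6 = 8)
w = -4 (w = 1 - 5 = -4)
K = 2 (K = -4*(-1 - 1*(-½)) = -4*(-1 + ½) = -4*(-½) = 2)
(w/K)*N = -4/2*8 = -4*½*8 = -2*8 = -16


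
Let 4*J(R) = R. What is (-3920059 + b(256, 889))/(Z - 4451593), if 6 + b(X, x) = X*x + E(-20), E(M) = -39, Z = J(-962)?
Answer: 2461680/2967889 ≈ 0.82944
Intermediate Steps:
J(R) = R/4
Z = -481/2 (Z = (¼)*(-962) = -481/2 ≈ -240.50)
b(X, x) = -45 + X*x (b(X, x) = -6 + (X*x - 39) = -6 + (-39 + X*x) = -45 + X*x)
(-3920059 + b(256, 889))/(Z - 4451593) = (-3920059 + (-45 + 256*889))/(-481/2 - 4451593) = (-3920059 + (-45 + 227584))/(-8903667/2) = (-3920059 + 227539)*(-2/8903667) = -3692520*(-2/8903667) = 2461680/2967889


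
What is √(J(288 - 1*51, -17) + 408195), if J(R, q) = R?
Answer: 4*√25527 ≈ 639.09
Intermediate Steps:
√(J(288 - 1*51, -17) + 408195) = √((288 - 1*51) + 408195) = √((288 - 51) + 408195) = √(237 + 408195) = √408432 = 4*√25527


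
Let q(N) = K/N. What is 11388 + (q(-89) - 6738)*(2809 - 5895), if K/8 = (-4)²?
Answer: 1852027192/89 ≈ 2.0809e+7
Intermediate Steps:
K = 128 (K = 8*(-4)² = 8*16 = 128)
q(N) = 128/N
11388 + (q(-89) - 6738)*(2809 - 5895) = 11388 + (128/(-89) - 6738)*(2809 - 5895) = 11388 + (128*(-1/89) - 6738)*(-3086) = 11388 + (-128/89 - 6738)*(-3086) = 11388 - 599810/89*(-3086) = 11388 + 1851013660/89 = 1852027192/89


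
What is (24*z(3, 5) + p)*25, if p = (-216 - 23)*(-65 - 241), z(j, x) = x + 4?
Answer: 1833750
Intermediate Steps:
z(j, x) = 4 + x
p = 73134 (p = -239*(-306) = 73134)
(24*z(3, 5) + p)*25 = (24*(4 + 5) + 73134)*25 = (24*9 + 73134)*25 = (216 + 73134)*25 = 73350*25 = 1833750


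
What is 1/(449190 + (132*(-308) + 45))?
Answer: 1/408579 ≈ 2.4475e-6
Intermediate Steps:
1/(449190 + (132*(-308) + 45)) = 1/(449190 + (-40656 + 45)) = 1/(449190 - 40611) = 1/408579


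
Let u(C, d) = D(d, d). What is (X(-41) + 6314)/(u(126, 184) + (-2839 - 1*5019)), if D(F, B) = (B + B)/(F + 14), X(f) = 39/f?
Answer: -25624665/31888078 ≈ -0.80358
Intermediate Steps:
D(F, B) = 2*B/(14 + F) (D(F, B) = (2*B)/(14 + F) = 2*B/(14 + F))
u(C, d) = 2*d/(14 + d)
(X(-41) + 6314)/(u(126, 184) + (-2839 - 1*5019)) = (39/(-41) + 6314)/(2*184/(14 + 184) + (-2839 - 1*5019)) = (39*(-1/41) + 6314)/(2*184/198 + (-2839 - 5019)) = (-39/41 + 6314)/(2*184*(1/198) - 7858) = 258835/(41*(184/99 - 7858)) = 258835/(41*(-777758/99)) = (258835/41)*(-99/777758) = -25624665/31888078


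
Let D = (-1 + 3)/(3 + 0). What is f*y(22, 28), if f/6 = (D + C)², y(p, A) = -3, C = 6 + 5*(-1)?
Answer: -50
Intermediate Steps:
C = 1 (C = 6 - 5 = 1)
D = ⅔ (D = 2/3 = 2*(⅓) = ⅔ ≈ 0.66667)
f = 50/3 (f = 6*(⅔ + 1)² = 6*(5/3)² = 6*(25/9) = 50/3 ≈ 16.667)
f*y(22, 28) = (50/3)*(-3) = -50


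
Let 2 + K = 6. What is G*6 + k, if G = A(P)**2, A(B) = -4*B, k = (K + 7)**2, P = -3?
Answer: 985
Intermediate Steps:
K = 4 (K = -2 + 6 = 4)
k = 121 (k = (4 + 7)**2 = 11**2 = 121)
G = 144 (G = (-4*(-3))**2 = 12**2 = 144)
G*6 + k = 144*6 + 121 = 864 + 121 = 985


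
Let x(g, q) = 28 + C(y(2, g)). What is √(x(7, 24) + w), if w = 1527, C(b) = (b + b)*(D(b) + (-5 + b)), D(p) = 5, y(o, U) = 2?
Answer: √1563 ≈ 39.535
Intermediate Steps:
C(b) = 2*b² (C(b) = (b + b)*(5 + (-5 + b)) = (2*b)*b = 2*b²)
x(g, q) = 36 (x(g, q) = 28 + 2*2² = 28 + 2*4 = 28 + 8 = 36)
√(x(7, 24) + w) = √(36 + 1527) = √1563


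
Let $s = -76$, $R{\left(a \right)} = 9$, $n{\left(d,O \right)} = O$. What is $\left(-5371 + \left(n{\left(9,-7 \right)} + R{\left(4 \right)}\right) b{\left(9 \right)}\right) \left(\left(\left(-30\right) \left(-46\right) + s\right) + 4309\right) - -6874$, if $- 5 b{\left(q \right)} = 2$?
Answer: $- \frac{150725197}{5} \approx -3.0145 \cdot 10^{7}$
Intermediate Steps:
$b{\left(q \right)} = - \frac{2}{5}$ ($b{\left(q \right)} = \left(- \frac{1}{5}\right) 2 = - \frac{2}{5}$)
$\left(-5371 + \left(n{\left(9,-7 \right)} + R{\left(4 \right)}\right) b{\left(9 \right)}\right) \left(\left(\left(-30\right) \left(-46\right) + s\right) + 4309\right) - -6874 = \left(-5371 + \left(-7 + 9\right) \left(- \frac{2}{5}\right)\right) \left(\left(\left(-30\right) \left(-46\right) - 76\right) + 4309\right) - -6874 = \left(-5371 + 2 \left(- \frac{2}{5}\right)\right) \left(\left(1380 - 76\right) + 4309\right) + 6874 = \left(-5371 - \frac{4}{5}\right) \left(1304 + 4309\right) + 6874 = \left(- \frac{26859}{5}\right) 5613 + 6874 = - \frac{150759567}{5} + 6874 = - \frac{150725197}{5}$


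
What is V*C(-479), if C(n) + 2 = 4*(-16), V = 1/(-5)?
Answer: 66/5 ≈ 13.200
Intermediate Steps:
V = -⅕ ≈ -0.20000
C(n) = -66 (C(n) = -2 + 4*(-16) = -2 - 64 = -66)
V*C(-479) = -⅕*(-66) = 66/5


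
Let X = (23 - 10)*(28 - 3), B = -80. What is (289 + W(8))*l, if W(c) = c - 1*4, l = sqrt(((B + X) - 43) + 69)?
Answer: 293*sqrt(271) ≈ 4823.4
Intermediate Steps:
X = 325 (X = 13*25 = 325)
l = sqrt(271) (l = sqrt(((-80 + 325) - 43) + 69) = sqrt((245 - 43) + 69) = sqrt(202 + 69) = sqrt(271) ≈ 16.462)
W(c) = -4 + c (W(c) = c - 4 = -4 + c)
(289 + W(8))*l = (289 + (-4 + 8))*sqrt(271) = (289 + 4)*sqrt(271) = 293*sqrt(271)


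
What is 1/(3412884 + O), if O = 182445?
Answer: 1/3595329 ≈ 2.7814e-7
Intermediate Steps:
1/(3412884 + O) = 1/(3412884 + 182445) = 1/3595329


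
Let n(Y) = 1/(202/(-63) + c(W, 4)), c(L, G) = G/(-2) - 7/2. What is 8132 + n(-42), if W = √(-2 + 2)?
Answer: 8920678/1097 ≈ 8131.9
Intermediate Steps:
W = 0 (W = √0 = 0)
c(L, G) = -7/2 - G/2 (c(L, G) = G*(-½) - 7*½ = -G/2 - 7/2 = -7/2 - G/2)
n(Y) = -126/1097 (n(Y) = 1/(202/(-63) + (-7/2 - ½*4)) = 1/(202*(-1/63) + (-7/2 - 2)) = 1/(-202/63 - 11/2) = 1/(-1097/126) = -126/1097)
8132 + n(-42) = 8132 - 126/1097 = 8920678/1097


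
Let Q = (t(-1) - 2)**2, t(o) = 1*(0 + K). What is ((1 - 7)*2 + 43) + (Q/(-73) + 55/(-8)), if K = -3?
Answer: 13889/584 ≈ 23.783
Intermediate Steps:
t(o) = -3 (t(o) = 1*(0 - 3) = 1*(-3) = -3)
Q = 25 (Q = (-3 - 2)**2 = (-5)**2 = 25)
((1 - 7)*2 + 43) + (Q/(-73) + 55/(-8)) = ((1 - 7)*2 + 43) + (25/(-73) + 55/(-8)) = (-6*2 + 43) + (25*(-1/73) + 55*(-1/8)) = (-12 + 43) + (-25/73 - 55/8) = 31 - 4215/584 = 13889/584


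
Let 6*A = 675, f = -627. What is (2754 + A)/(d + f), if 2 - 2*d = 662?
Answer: -1911/638 ≈ -2.9953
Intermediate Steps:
d = -330 (d = 1 - ½*662 = 1 - 331 = -330)
A = 225/2 (A = (⅙)*675 = 225/2 ≈ 112.50)
(2754 + A)/(d + f) = (2754 + 225/2)/(-330 - 627) = (5733/2)/(-957) = (5733/2)*(-1/957) = -1911/638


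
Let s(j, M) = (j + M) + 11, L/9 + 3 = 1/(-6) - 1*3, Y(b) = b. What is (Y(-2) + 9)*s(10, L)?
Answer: -483/2 ≈ -241.50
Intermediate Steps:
L = -111/2 (L = -27 + 9*(1/(-6) - 1*3) = -27 + 9*(1*(-⅙) - 3) = -27 + 9*(-⅙ - 3) = -27 + 9*(-19/6) = -27 - 57/2 = -111/2 ≈ -55.500)
s(j, M) = 11 + M + j (s(j, M) = (M + j) + 11 = 11 + M + j)
(Y(-2) + 9)*s(10, L) = (-2 + 9)*(11 - 111/2 + 10) = 7*(-69/2) = -483/2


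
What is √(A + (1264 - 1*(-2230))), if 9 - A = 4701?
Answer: I*√1198 ≈ 34.612*I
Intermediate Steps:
A = -4692 (A = 9 - 1*4701 = 9 - 4701 = -4692)
√(A + (1264 - 1*(-2230))) = √(-4692 + (1264 - 1*(-2230))) = √(-4692 + (1264 + 2230)) = √(-4692 + 3494) = √(-1198) = I*√1198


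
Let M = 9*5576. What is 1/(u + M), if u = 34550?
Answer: 1/84734 ≈ 1.1802e-5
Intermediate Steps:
M = 50184
1/(u + M) = 1/(34550 + 50184) = 1/84734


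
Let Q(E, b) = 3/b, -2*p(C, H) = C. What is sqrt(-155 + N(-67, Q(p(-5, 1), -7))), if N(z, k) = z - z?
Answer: I*sqrt(155) ≈ 12.45*I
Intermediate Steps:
p(C, H) = -C/2
N(z, k) = 0
sqrt(-155 + N(-67, Q(p(-5, 1), -7))) = sqrt(-155 + 0) = sqrt(-155) = I*sqrt(155)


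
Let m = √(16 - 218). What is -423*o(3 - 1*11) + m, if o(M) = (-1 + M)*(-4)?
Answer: -15228 + I*√202 ≈ -15228.0 + 14.213*I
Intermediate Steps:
m = I*√202 (m = √(-202) = I*√202 ≈ 14.213*I)
o(M) = 4 - 4*M
-423*o(3 - 1*11) + m = -423*(4 - 4*(3 - 1*11)) + I*√202 = -423*(4 - 4*(3 - 11)) + I*√202 = -423*(4 - 4*(-8)) + I*√202 = -423*(4 + 32) + I*√202 = -423*36 + I*√202 = -15228 + I*√202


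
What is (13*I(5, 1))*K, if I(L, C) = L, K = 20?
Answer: 1300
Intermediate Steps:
(13*I(5, 1))*K = (13*5)*20 = 65*20 = 1300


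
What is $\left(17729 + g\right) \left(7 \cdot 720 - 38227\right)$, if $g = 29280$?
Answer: $-1560087683$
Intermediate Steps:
$\left(17729 + g\right) \left(7 \cdot 720 - 38227\right) = \left(17729 + 29280\right) \left(7 \cdot 720 - 38227\right) = 47009 \left(5040 - 38227\right) = 47009 \left(-33187\right) = -1560087683$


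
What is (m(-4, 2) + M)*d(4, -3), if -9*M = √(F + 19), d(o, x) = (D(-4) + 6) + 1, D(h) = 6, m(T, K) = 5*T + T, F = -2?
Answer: -312 - 13*√17/9 ≈ -317.96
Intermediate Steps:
m(T, K) = 6*T
d(o, x) = 13 (d(o, x) = (6 + 6) + 1 = 12 + 1 = 13)
M = -√17/9 (M = -√(-2 + 19)/9 = -√17/9 ≈ -0.45812)
(m(-4, 2) + M)*d(4, -3) = (6*(-4) - √17/9)*13 = (-24 - √17/9)*13 = -312 - 13*√17/9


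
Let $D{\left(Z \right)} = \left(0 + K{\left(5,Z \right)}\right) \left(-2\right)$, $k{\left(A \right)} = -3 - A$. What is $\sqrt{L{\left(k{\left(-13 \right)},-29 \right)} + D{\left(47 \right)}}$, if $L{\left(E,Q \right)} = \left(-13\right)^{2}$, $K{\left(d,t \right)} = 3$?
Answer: $\sqrt{163} \approx 12.767$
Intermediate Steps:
$L{\left(E,Q \right)} = 169$
$D{\left(Z \right)} = -6$ ($D{\left(Z \right)} = \left(0 + 3\right) \left(-2\right) = 3 \left(-2\right) = -6$)
$\sqrt{L{\left(k{\left(-13 \right)},-29 \right)} + D{\left(47 \right)}} = \sqrt{169 - 6} = \sqrt{163}$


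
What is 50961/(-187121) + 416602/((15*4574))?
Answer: 37229274316/6419185905 ≈ 5.7997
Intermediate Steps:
50961/(-187121) + 416602/((15*4574)) = 50961*(-1/187121) + 416602/68610 = -50961/187121 + 416602*(1/68610) = -50961/187121 + 208301/34305 = 37229274316/6419185905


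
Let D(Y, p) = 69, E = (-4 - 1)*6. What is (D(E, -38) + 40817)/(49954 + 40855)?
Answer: 40886/90809 ≈ 0.45024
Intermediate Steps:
E = -30 (E = -5*6 = -30)
(D(E, -38) + 40817)/(49954 + 40855) = (69 + 40817)/(49954 + 40855) = 40886/90809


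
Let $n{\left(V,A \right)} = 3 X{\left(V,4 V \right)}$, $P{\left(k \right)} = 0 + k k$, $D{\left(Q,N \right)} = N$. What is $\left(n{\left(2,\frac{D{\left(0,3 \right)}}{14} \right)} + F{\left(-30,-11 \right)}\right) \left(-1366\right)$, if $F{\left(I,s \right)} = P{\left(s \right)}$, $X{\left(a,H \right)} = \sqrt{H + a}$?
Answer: $-165286 - 4098 \sqrt{10} \approx -1.7825 \cdot 10^{5}$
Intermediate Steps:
$P{\left(k \right)} = k^{2}$ ($P{\left(k \right)} = 0 + k^{2} = k^{2}$)
$F{\left(I,s \right)} = s^{2}$
$n{\left(V,A \right)} = 3 \sqrt{5} \sqrt{V}$ ($n{\left(V,A \right)} = 3 \sqrt{4 V + V} = 3 \sqrt{5 V} = 3 \sqrt{5} \sqrt{V}$)
$\left(n{\left(2,\frac{D{\left(0,3 \right)}}{14} \right)} + F{\left(-30,-11 \right)}\right) \left(-1366\right) = \left(3 \sqrt{5} \sqrt{2} + \left(-11\right)^{2}\right) \left(-1366\right) = \left(3 \sqrt{10} + 121\right) \left(-1366\right) = \left(121 + 3 \sqrt{10}\right) \left(-1366\right) = -165286 - 4098 \sqrt{10}$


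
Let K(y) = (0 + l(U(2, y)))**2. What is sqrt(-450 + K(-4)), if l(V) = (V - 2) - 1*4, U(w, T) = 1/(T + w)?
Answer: I*sqrt(1631)/2 ≈ 20.193*I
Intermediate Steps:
l(V) = -6 + V (l(V) = (-2 + V) - 4 = -6 + V)
K(y) = (-6 + 1/(2 + y))**2 (K(y) = (0 + (-6 + 1/(y + 2)))**2 = (0 + (-6 + 1/(2 + y)))**2 = (-6 + 1/(2 + y))**2)
sqrt(-450 + K(-4)) = sqrt(-450 + (11 + 6*(-4))**2/(2 - 4)**2) = sqrt(-450 + (11 - 24)**2/(-2)**2) = sqrt(-450 + (1/4)*(-13)**2) = sqrt(-450 + (1/4)*169) = sqrt(-450 + 169/4) = sqrt(-1631/4) = I*sqrt(1631)/2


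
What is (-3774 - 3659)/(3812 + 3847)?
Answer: -7433/7659 ≈ -0.97049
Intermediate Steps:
(-3774 - 3659)/(3812 + 3847) = -7433/7659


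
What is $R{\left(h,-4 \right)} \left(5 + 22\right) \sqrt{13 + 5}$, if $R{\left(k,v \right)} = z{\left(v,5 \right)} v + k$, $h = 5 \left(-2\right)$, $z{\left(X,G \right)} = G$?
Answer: $- 2430 \sqrt{2} \approx -3436.5$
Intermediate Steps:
$h = -10$
$R{\left(k,v \right)} = k + 5 v$ ($R{\left(k,v \right)} = 5 v + k = k + 5 v$)
$R{\left(h,-4 \right)} \left(5 + 22\right) \sqrt{13 + 5} = \left(-10 + 5 \left(-4\right)\right) \left(5 + 22\right) \sqrt{13 + 5} = \left(-10 - 20\right) 27 \sqrt{18} = \left(-30\right) 27 \cdot 3 \sqrt{2} = - 810 \cdot 3 \sqrt{2} = - 2430 \sqrt{2}$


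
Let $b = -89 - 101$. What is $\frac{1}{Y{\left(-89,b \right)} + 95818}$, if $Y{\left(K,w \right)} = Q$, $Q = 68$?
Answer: $\frac{1}{95886} \approx 1.0429 \cdot 10^{-5}$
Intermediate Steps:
$b = -190$ ($b = -89 - 101 = -190$)
$Y{\left(K,w \right)} = 68$
$\frac{1}{Y{\left(-89,b \right)} + 95818} = \frac{1}{68 + 95818} = \frac{1}{95886}$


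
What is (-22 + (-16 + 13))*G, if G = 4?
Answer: -100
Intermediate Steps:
(-22 + (-16 + 13))*G = (-22 + (-16 + 13))*4 = (-22 - 3)*4 = -25*4 = -100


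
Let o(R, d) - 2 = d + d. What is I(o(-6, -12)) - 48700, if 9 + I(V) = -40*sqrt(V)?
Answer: -48709 - 40*I*sqrt(22) ≈ -48709.0 - 187.62*I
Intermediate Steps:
o(R, d) = 2 + 2*d (o(R, d) = 2 + (d + d) = 2 + 2*d)
I(V) = -9 - 40*sqrt(V)
I(o(-6, -12)) - 48700 = (-9 - 40*sqrt(2 + 2*(-12))) - 48700 = (-9 - 40*sqrt(2 - 24)) - 48700 = (-9 - 40*I*sqrt(22)) - 48700 = -48709 - 40*I*sqrt(22)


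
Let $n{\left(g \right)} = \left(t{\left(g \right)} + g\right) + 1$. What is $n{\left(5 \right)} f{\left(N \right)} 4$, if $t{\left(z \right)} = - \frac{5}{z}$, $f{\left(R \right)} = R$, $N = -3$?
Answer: $-60$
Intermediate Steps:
$n{\left(g \right)} = 1 + g - \frac{5}{g}$ ($n{\left(g \right)} = \left(- \frac{5}{g} + g\right) + 1 = \left(g - \frac{5}{g}\right) + 1 = 1 + g - \frac{5}{g}$)
$n{\left(5 \right)} f{\left(N \right)} 4 = \left(1 + 5 - \frac{5}{5}\right) \left(-3\right) 4 = \left(1 + 5 - 1\right) \left(-3\right) 4 = 5 \left(-3\right) 4 = \left(-15\right) 4 = -60$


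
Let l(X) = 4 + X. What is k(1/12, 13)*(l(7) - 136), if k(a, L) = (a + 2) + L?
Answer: -22625/12 ≈ -1885.4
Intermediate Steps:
k(a, L) = 2 + L + a (k(a, L) = (2 + a) + L = 2 + L + a)
k(1/12, 13)*(l(7) - 136) = (2 + 13 + 1/12)*((4 + 7) - 136) = (2 + 13 + 1/12)*(11 - 136) = (181/12)*(-125) = -22625/12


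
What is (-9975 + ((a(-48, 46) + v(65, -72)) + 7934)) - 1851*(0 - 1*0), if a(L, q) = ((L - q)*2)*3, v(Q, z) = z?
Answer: -2677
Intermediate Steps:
a(L, q) = -6*q + 6*L (a(L, q) = (-2*q + 2*L)*3 = -6*q + 6*L)
(-9975 + ((a(-48, 46) + v(65, -72)) + 7934)) - 1851*(0 - 1*0) = (-9975 + (((-6*46 + 6*(-48)) - 72) + 7934)) - 1851*(0 - 1*0) = (-9975 + (((-276 - 288) - 72) + 7934)) - 1851*(0 + 0) = (-9975 + ((-564 - 72) + 7934)) - 1851*0 = (-9975 + (-636 + 7934)) + 0 = (-9975 + 7298) + 0 = -2677 + 0 = -2677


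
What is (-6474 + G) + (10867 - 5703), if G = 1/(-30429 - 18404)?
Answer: -63971231/48833 ≈ -1310.0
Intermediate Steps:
G = -1/48833 (G = 1/(-48833) = -1/48833 ≈ -2.0478e-5)
(-6474 + G) + (10867 - 5703) = (-6474 - 1/48833) + (10867 - 5703) = -316144843/48833 + 5164 = -63971231/48833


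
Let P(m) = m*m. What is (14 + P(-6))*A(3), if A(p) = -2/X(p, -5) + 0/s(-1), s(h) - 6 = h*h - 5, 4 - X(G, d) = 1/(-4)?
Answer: -400/17 ≈ -23.529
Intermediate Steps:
P(m) = m**2
X(G, d) = 17/4 (X(G, d) = 4 - 1/(-4) = 4 - 1*(-1/4) = 4 + 1/4 = 17/4)
s(h) = 1 + h**2 (s(h) = 6 + (h*h - 5) = 6 + (h**2 - 5) = 6 + (-5 + h**2) = 1 + h**2)
A(p) = -8/17 (A(p) = -2/17/4 + 0/(1 + (-1)**2) = -2*4/17 + 0/(1 + 1) = -8/17 + 0/2 = -8/17 + 0*(1/2) = -8/17 + 0 = -8/17)
(14 + P(-6))*A(3) = (14 + (-6)**2)*(-8/17) = (14 + 36)*(-8/17) = 50*(-8/17) = -400/17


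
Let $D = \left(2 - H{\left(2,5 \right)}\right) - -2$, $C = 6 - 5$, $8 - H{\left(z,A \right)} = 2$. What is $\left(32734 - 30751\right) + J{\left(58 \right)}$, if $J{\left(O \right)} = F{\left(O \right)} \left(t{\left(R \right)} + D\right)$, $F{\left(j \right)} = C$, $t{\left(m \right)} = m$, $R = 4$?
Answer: $1985$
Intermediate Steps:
$H{\left(z,A \right)} = 6$ ($H{\left(z,A \right)} = 8 - 2 = 6$)
$C = 1$
$F{\left(j \right)} = 1$
$D = -2$ ($D = \left(2 - 6\right) - -2 = \left(2 - 6\right) + 2 = -4 + 2 = -2$)
$J{\left(O \right)} = 2$ ($J{\left(O \right)} = 1 \left(4 - 2\right) = 1 \cdot 2 = 2$)
$\left(32734 - 30751\right) + J{\left(58 \right)} = \left(32734 - 30751\right) + 2 = 1983 + 2 = 1985$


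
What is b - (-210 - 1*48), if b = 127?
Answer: 385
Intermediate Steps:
b - (-210 - 1*48) = 127 - (-210 - 1*48) = 127 - (-210 - 48) = 127 - 1*(-258) = 127 + 258 = 385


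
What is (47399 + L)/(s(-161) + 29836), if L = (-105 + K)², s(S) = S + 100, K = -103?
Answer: 30221/9925 ≈ 3.0449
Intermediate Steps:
s(S) = 100 + S
L = 43264 (L = (-105 - 103)² = (-208)² = 43264)
(47399 + L)/(s(-161) + 29836) = (47399 + 43264)/((100 - 161) + 29836) = 90663/(-61 + 29836) = 90663/29775 = 90663*(1/29775) = 30221/9925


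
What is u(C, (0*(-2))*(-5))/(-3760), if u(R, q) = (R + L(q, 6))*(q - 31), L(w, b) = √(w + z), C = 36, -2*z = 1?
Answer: 279/940 + 31*I*√2/7520 ≈ 0.29681 + 0.0058299*I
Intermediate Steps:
z = -½ (z = -½*1 = -½ ≈ -0.50000)
L(w, b) = √(-½ + w) (L(w, b) = √(w - ½) = √(-½ + w))
u(R, q) = (-31 + q)*(R + √(-2 + 4*q)/2) (u(R, q) = (R + √(-2 + 4*q)/2)*(q - 31) = (R + √(-2 + 4*q)/2)*(-31 + q) = (-31 + q)*(R + √(-2 + 4*q)/2))
u(C, (0*(-2))*(-5))/(-3760) = (-31*36 - 31*√(-2 + 4*((0*(-2))*(-5)))/2 + 36*((0*(-2))*(-5)) + ((0*(-2))*(-5))*√(-2 + 4*((0*(-2))*(-5)))/2)/(-3760) = (-1116 - 31*√(-2 + 4*(0*(-5)))/2 + 36*(0*(-5)) + (0*(-5))*√(-2 + 4*(0*(-5)))/2)*(-1/3760) = (-1116 - 31*√(-2 + 4*0)/2 + 36*0 + (½)*0*√(-2 + 4*0))*(-1/3760) = (-1116 - 31*√(-2 + 0)/2 + 0 + (½)*0*√(-2 + 0))*(-1/3760) = (-1116 - 31*I*√2/2 + 0 + (½)*0*√(-2))*(-1/3760) = (-1116 - 31*I*√2/2 + 0 + (½)*0*(I*√2))*(-1/3760) = (-1116 - 31*I*√2/2 + 0 + 0)*(-1/3760) = (-1116 - 31*I*√2/2)*(-1/3760) = 279/940 + 31*I*√2/7520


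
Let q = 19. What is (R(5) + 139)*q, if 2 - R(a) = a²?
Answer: 2204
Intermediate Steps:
R(a) = 2 - a²
(R(5) + 139)*q = ((2 - 1*5²) + 139)*19 = ((2 - 1*25) + 139)*19 = ((2 - 25) + 139)*19 = (-23 + 139)*19 = 116*19 = 2204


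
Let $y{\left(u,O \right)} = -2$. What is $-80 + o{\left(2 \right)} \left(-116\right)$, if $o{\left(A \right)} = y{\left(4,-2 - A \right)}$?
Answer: $152$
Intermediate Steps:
$o{\left(A \right)} = -2$
$-80 + o{\left(2 \right)} \left(-116\right) = -80 - -232 = -80 + 232 = 152$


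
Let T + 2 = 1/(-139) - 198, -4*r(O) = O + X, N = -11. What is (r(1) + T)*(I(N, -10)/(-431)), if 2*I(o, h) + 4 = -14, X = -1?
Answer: -250209/59909 ≈ -4.1765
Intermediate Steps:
r(O) = ¼ - O/4 (r(O) = -(O - 1)/4 = -(-1 + O)/4 = ¼ - O/4)
I(o, h) = -9 (I(o, h) = -2 + (½)*(-14) = -2 - 7 = -9)
T = -27801/139 (T = -2 + (1/(-139) - 198) = -2 + (-1/139 - 198) = -2 - 27523/139 = -27801/139 ≈ -200.01)
(r(1) + T)*(I(N, -10)/(-431)) = ((¼ - ¼*1) - 27801/139)*(-9/(-431)) = ((¼ - ¼) - 27801/139)*(-9*(-1/431)) = (0 - 27801/139)*(9/431) = -27801/139*9/431 = -250209/59909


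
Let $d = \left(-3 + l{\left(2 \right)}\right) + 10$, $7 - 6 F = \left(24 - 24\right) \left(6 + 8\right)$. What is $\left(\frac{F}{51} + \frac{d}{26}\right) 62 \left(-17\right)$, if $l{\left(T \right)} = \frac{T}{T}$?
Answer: $- \frac{40765}{117} \approx -348.42$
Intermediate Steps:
$l{\left(T \right)} = 1$
$F = \frac{7}{6}$ ($F = \frac{7}{6} - \frac{\left(24 - 24\right) \left(6 + 8\right)}{6} = \frac{7}{6} - \frac{0 \cdot 14}{6} = \frac{7}{6} - 0 = \frac{7}{6} + 0 = \frac{7}{6} \approx 1.1667$)
$d = 8$ ($d = \left(-3 + 1\right) + 10 = -2 + 10 = 8$)
$\left(\frac{F}{51} + \frac{d}{26}\right) 62 \left(-17\right) = \left(\frac{7}{6 \cdot 51} + \frac{8}{26}\right) 62 \left(-17\right) = \left(\frac{7}{6} \cdot \frac{1}{51} + 8 \cdot \frac{1}{26}\right) 62 \left(-17\right) = \left(\frac{7}{306} + \frac{4}{13}\right) 62 \left(-17\right) = \frac{1315}{3978} \cdot 62 \left(-17\right) = \frac{40765}{1989} \left(-17\right) = - \frac{40765}{117}$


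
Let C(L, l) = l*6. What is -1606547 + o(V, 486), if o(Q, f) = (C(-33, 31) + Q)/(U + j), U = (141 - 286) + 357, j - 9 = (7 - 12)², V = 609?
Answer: -131736589/82 ≈ -1.6065e+6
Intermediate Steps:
C(L, l) = 6*l
j = 34 (j = 9 + (7 - 12)² = 9 + (-5)² = 9 + 25 = 34)
U = 212 (U = -145 + 357 = 212)
o(Q, f) = 31/41 + Q/246 (o(Q, f) = (6*31 + Q)/(212 + 34) = (186 + Q)/246 = (186 + Q)*(1/246) = 31/41 + Q/246)
-1606547 + o(V, 486) = -1606547 + (31/41 + (1/246)*609) = -1606547 + (31/41 + 203/82) = -1606547 + 265/82 = -131736589/82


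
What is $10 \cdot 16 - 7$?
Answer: $153$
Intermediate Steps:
$10 \cdot 16 - 7 = 160 - 7 = 153$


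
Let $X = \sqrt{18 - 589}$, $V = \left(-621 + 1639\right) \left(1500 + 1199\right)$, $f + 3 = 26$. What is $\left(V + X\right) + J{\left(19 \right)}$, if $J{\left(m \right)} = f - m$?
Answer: $2747586 + i \sqrt{571} \approx 2.7476 \cdot 10^{6} + 23.896 i$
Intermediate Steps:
$f = 23$ ($f = -3 + 26 = 23$)
$J{\left(m \right)} = 23 - m$
$V = 2747582$ ($V = 1018 \cdot 2699 = 2747582$)
$X = i \sqrt{571}$ ($X = \sqrt{-571} = i \sqrt{571} \approx 23.896 i$)
$\left(V + X\right) + J{\left(19 \right)} = \left(2747582 + i \sqrt{571}\right) + \left(23 - 19\right) = \left(2747582 + i \sqrt{571}\right) + 4 = 2747586 + i \sqrt{571}$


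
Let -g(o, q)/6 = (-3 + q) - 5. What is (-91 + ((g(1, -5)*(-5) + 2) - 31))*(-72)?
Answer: 36720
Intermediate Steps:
g(o, q) = 48 - 6*q (g(o, q) = -6*((-3 + q) - 5) = -6*(-8 + q) = 48 - 6*q)
(-91 + ((g(1, -5)*(-5) + 2) - 31))*(-72) = (-91 + (((48 - 6*(-5))*(-5) + 2) - 31))*(-72) = (-91 + (((48 + 30)*(-5) + 2) - 31))*(-72) = (-91 + ((78*(-5) + 2) - 31))*(-72) = (-91 + ((-390 + 2) - 31))*(-72) = (-91 + (-388 - 31))*(-72) = (-91 - 419)*(-72) = -510*(-72) = 36720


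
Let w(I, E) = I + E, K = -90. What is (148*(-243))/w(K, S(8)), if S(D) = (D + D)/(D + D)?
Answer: 35964/89 ≈ 404.09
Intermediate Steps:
S(D) = 1 (S(D) = (2*D)/((2*D)) = (2*D)*(1/(2*D)) = 1)
w(I, E) = E + I
(148*(-243))/w(K, S(8)) = (148*(-243))/(1 - 90) = -35964/(-89) = -35964*(-1/89) = 35964/89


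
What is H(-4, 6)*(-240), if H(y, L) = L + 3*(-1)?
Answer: -720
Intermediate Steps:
H(y, L) = -3 + L (H(y, L) = L - 3 = -3 + L)
H(-4, 6)*(-240) = (-3 + 6)*(-240) = 3*(-240) = -720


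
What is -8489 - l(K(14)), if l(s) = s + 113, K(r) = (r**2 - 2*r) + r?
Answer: -8784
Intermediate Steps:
K(r) = r**2 - r
l(s) = 113 + s
-8489 - l(K(14)) = -8489 - (113 + 14*(-1 + 14)) = -8489 - (113 + 14*13) = -8489 - (113 + 182) = -8489 - 1*295 = -8489 - 295 = -8784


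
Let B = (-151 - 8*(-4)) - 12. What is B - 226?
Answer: -357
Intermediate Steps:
B = -131 (B = (-151 + 32) - 12 = -119 - 12 = -131)
B - 226 = -131 - 226 = -357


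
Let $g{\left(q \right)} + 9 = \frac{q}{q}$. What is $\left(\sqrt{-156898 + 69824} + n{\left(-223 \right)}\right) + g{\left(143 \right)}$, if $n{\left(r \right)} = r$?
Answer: $-231 + i \sqrt{87074} \approx -231.0 + 295.08 i$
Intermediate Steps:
$g{\left(q \right)} = -8$ ($g{\left(q \right)} = -9 + \frac{q}{q} = -9 + 1 = -8$)
$\left(\sqrt{-156898 + 69824} + n{\left(-223 \right)}\right) + g{\left(143 \right)} = \left(\sqrt{-156898 + 69824} - 223\right) - 8 = \left(\sqrt{-87074} - 223\right) - 8 = \left(i \sqrt{87074} - 223\right) - 8 = \left(-223 + i \sqrt{87074}\right) - 8 = -231 + i \sqrt{87074}$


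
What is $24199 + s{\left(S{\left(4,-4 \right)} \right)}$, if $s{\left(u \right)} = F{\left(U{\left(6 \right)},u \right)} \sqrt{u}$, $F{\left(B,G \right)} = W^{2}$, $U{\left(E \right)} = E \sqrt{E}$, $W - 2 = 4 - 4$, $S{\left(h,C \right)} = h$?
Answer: $24207$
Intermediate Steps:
$W = 2$ ($W = 2 + \left(4 - 4\right) = 2 + 0 = 2$)
$U{\left(E \right)} = E^{\frac{3}{2}}$
$F{\left(B,G \right)} = 4$ ($F{\left(B,G \right)} = 2^{2} = 4$)
$s{\left(u \right)} = 4 \sqrt{u}$
$24199 + s{\left(S{\left(4,-4 \right)} \right)} = 24199 + 4 \sqrt{4} = 24199 + 4 \cdot 2 = 24199 + 8 = 24207$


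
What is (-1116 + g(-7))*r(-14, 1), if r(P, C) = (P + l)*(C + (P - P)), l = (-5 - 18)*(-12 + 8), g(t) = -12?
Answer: -87984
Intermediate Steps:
l = 92 (l = -23*(-4) = 92)
r(P, C) = C*(92 + P) (r(P, C) = (P + 92)*(C + (P - P)) = (92 + P)*(C + 0) = (92 + P)*C = C*(92 + P))
(-1116 + g(-7))*r(-14, 1) = (-1116 - 12)*(1*(92 - 14)) = -1128*78 = -87984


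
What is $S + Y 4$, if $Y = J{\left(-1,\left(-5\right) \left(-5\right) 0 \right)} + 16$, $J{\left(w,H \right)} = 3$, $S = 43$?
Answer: $119$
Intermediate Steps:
$Y = 19$ ($Y = 3 + 16 = 19$)
$S + Y 4 = 43 + 19 \cdot 4 = 43 + 76 = 119$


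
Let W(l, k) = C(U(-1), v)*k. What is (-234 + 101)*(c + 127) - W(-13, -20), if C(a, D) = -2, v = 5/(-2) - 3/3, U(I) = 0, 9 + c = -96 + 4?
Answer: -3498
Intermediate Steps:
c = -101 (c = -9 + (-96 + 4) = -9 - 92 = -101)
v = -7/2 (v = 5*(-½) - 3*⅓ = -5/2 - 1 = -7/2 ≈ -3.5000)
W(l, k) = -2*k
(-234 + 101)*(c + 127) - W(-13, -20) = (-234 + 101)*(-101 + 127) - (-2)*(-20) = -133*26 - 1*40 = -3458 - 40 = -3498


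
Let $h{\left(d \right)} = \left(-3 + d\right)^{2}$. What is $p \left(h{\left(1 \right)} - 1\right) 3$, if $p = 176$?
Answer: $1584$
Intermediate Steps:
$p \left(h{\left(1 \right)} - 1\right) 3 = 176 \left(\left(-3 + 1\right)^{2} - 1\right) 3 = 176 \left(\left(-2\right)^{2} - 1\right) 3 = 176 \left(4 - 1\right) 3 = 176 \cdot 3 \cdot 3 = 176 \cdot 9 = 1584$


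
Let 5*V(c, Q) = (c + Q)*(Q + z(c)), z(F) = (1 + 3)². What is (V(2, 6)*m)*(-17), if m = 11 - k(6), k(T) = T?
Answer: -2992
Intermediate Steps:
z(F) = 16 (z(F) = 4² = 16)
m = 5 (m = 11 - 1*6 = 11 - 6 = 5)
V(c, Q) = (16 + Q)*(Q + c)/5 (V(c, Q) = ((c + Q)*(Q + 16))/5 = ((Q + c)*(16 + Q))/5 = ((16 + Q)*(Q + c))/5 = (16 + Q)*(Q + c)/5)
(V(2, 6)*m)*(-17) = (((⅕)*6² + (16/5)*6 + (16/5)*2 + (⅕)*6*2)*5)*(-17) = (((⅕)*36 + 96/5 + 32/5 + 12/5)*5)*(-17) = ((36/5 + 96/5 + 32/5 + 12/5)*5)*(-17) = ((176/5)*5)*(-17) = 176*(-17) = -2992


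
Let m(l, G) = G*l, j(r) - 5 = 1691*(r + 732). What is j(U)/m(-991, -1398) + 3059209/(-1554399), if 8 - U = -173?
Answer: -306410875175/358915392297 ≈ -0.85371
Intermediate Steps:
U = 181 (U = 8 - 1*(-173) = 8 + 173 = 181)
j(r) = 1237817 + 1691*r (j(r) = 5 + 1691*(r + 732) = 5 + 1691*(732 + r) = 5 + (1237812 + 1691*r) = 1237817 + 1691*r)
j(U)/m(-991, -1398) + 3059209/(-1554399) = (1237817 + 1691*181)/((-1398*(-991))) + 3059209/(-1554399) = (1237817 + 306071)/1385418 + 3059209*(-1/1554399) = 1543888*(1/1385418) - 3059209/1554399 = 771944/692709 - 3059209/1554399 = -306410875175/358915392297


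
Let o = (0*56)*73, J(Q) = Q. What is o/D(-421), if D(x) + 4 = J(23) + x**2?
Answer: 0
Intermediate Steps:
D(x) = 19 + x**2 (D(x) = -4 + (23 + x**2) = 19 + x**2)
o = 0 (o = 0*73 = 0)
o/D(-421) = 0/(19 + (-421)**2) = 0/(19 + 177241) = 0/177260 = 0*(1/177260) = 0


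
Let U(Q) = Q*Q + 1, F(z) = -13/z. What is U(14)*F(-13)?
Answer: 197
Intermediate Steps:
U(Q) = 1 + Q**2 (U(Q) = Q**2 + 1 = 1 + Q**2)
U(14)*F(-13) = (1 + 14**2)*(-13/(-13)) = (1 + 196)*(-13*(-1/13)) = 197*1 = 197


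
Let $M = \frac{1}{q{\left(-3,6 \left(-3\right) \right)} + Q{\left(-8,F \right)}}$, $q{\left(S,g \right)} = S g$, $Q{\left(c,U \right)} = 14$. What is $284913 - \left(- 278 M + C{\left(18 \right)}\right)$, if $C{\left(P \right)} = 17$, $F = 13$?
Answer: $\frac{9686603}{34} \approx 2.849 \cdot 10^{5}$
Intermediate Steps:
$M = \frac{1}{68}$ ($M = \frac{1}{- 3 \cdot 6 \left(-3\right) + 14} = \frac{1}{\left(-3\right) \left(-18\right) + 14} = \frac{1}{54 + 14} = \frac{1}{68} \approx 0.014706$)
$284913 - \left(- 278 M + C{\left(18 \right)}\right) = 284913 - \left(\left(-278\right) \frac{1}{68} + 17\right) = 284913 - \left(- \frac{139}{34} + 17\right) = 284913 - \frac{439}{34} = \frac{9686603}{34}$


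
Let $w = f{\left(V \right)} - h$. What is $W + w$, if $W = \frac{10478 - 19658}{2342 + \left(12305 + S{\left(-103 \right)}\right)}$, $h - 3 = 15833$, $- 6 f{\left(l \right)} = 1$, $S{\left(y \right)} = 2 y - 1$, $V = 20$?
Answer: $- \frac{17151257}{1083} \approx -15837.0$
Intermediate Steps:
$S{\left(y \right)} = -1 + 2 y$
$f{\left(l \right)} = - \frac{1}{6}$ ($f{\left(l \right)} = \left(- \frac{1}{6}\right) 1 = - \frac{1}{6}$)
$h = 15836$ ($h = 3 + 15833 = 15836$)
$W = - \frac{459}{722}$ ($W = \frac{10478 - 19658}{2342 + \left(12305 + \left(-1 + 2 \left(-103\right)\right)\right)} = - \frac{9180}{2342 + \left(12305 - 207\right)} = - \frac{9180}{2342 + 12098} = - \frac{9180}{14440} = \left(-9180\right) \frac{1}{14440} = - \frac{459}{722} \approx -0.63573$)
$w = - \frac{95017}{6}$ ($w = - \frac{1}{6} - 15836 = - \frac{95017}{6} \approx -15836.0$)
$W + w = - \frac{459}{722} - \frac{95017}{6} = - \frac{17151257}{1083}$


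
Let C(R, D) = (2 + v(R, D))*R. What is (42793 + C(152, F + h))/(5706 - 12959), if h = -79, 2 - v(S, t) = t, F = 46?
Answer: -48417/7253 ≈ -6.6754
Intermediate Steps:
v(S, t) = 2 - t
C(R, D) = R*(4 - D) (C(R, D) = (2 + (2 - D))*R = (4 - D)*R = R*(4 - D))
(42793 + C(152, F + h))/(5706 - 12959) = (42793 + 152*(4 - (46 - 79)))/(5706 - 12959) = (42793 + 152*(4 - 1*(-33)))/(-7253) = (42793 + 152*(4 + 33))*(-1/7253) = (42793 + 152*37)*(-1/7253) = (42793 + 5624)*(-1/7253) = 48417*(-1/7253) = -48417/7253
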